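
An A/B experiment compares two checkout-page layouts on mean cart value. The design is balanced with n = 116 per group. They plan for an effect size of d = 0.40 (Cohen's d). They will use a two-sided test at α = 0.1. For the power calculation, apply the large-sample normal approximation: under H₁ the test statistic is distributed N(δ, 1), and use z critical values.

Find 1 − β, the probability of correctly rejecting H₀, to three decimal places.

Power ≈ 0.919

Noncentrality parameter: δ = d·√(n/2) = 0.40 × √(116/2) = 3.0463
Critical value for a two-sided test at α = 0.1: z_{α/2} = 1.645.
Power = Φ(δ − 1.645) + Φ(−δ − 1.645) = Φ(1.401) + Φ(-4.691) = 0.9195 + 0.0000 = 0.9195.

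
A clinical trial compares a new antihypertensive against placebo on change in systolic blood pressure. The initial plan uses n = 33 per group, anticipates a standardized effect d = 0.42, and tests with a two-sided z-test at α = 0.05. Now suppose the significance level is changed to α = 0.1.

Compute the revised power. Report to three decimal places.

δ = d·√(n/2) = 0.42 × √(33/2) = 1.7060 (unchanged). New critical value: z_{0.05} = 1.645.
Revised power = Φ(δ − 1.645) + Φ(−δ − 1.645) = Φ(0.061) + Φ(-3.351) = 0.5244 + 0.0004 = 0.5248.

Power ≈ 0.525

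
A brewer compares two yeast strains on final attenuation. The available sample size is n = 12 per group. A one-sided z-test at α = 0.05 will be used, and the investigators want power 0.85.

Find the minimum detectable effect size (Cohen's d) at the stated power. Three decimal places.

Need Φ(δ − 1.645) = 0.85, so δ = 1.645 + 1.036 = 2.681.
δ = d·√(n/2) ⇒ d = δ/√(n/2) = 2.681/√(12/2) = 1.0946.

d ≈ 1.095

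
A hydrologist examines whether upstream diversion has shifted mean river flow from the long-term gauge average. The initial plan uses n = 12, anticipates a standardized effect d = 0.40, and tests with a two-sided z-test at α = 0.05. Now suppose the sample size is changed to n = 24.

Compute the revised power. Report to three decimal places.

Power ≈ 0.500

With n = 24: δ = d·√n = 0.40 × √24 = 1.9596. Critical value z_{0.025} = 1.960.
Revised power = Φ(δ − 1.960) + Φ(−δ − 1.960) = Φ(0.000) + Φ(-3.920) = 0.4999 + 0.0000 = 0.4999.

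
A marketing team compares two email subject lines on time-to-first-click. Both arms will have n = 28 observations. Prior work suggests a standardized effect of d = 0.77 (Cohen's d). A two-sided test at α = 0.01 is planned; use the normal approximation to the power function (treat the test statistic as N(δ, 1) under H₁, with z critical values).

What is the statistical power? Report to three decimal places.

Power ≈ 0.620

Noncentrality parameter: δ = d·√(n/2) = 0.77 × √(28/2) = 2.8811
Two-sided α = 0.01 → critical value z_{0.005} = 2.576.
Power = Φ(δ − 2.576) + Φ(−δ − 2.576) = Φ(0.305) + Φ(-5.457) = 0.6199 + 0.0000 = 0.6199.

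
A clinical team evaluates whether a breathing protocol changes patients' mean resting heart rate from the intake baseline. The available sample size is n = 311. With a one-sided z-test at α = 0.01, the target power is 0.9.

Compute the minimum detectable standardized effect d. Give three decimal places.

d ≈ 0.205

Need Φ(δ − 2.326) = 0.9, so δ = 2.326 + 1.282 = 3.608.
δ = d·√n ⇒ d = δ/√n = 3.608/√311 = 0.2046.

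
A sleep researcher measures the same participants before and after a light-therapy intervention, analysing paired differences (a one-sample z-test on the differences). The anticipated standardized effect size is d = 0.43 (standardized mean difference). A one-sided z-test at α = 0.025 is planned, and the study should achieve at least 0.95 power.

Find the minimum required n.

Set Φ(δ − 1.960) = 0.95; then δ − 1.960 = Φ⁻¹(0.95) = 1.645, giving δ = 3.605.
δ = d·√n ⇒ n = (δ/d)² = (3.605 / 0.43)² = 70.28.
Rounding up, n = 71.

n = 71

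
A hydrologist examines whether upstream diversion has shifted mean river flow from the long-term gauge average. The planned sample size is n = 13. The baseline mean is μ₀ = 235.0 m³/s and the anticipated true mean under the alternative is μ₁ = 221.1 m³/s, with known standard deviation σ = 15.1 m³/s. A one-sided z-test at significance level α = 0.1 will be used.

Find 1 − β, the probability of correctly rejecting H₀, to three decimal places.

Standardized effect: d = |μ₁ − μ₀| / σ = |221.1 − 235.0| / 15.1 = 0.9205
Noncentrality parameter: δ = d·√n = 0.9205 × √13 = 3.3190
One-sided α = 0.1 → critical value z_{0.1} = 1.282.
Power = Φ(δ − 1.282) = Φ(2.037) = 0.9792.

Power ≈ 0.979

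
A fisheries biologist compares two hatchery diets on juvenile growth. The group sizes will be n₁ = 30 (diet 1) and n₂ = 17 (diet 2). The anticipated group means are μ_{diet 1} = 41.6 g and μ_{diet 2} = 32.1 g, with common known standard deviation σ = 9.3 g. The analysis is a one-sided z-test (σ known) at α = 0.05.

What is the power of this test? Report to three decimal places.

Standardized effect: d = |μ_{diet 1} − μ_{diet 2}| / σ = |41.6 − 32.1| / 9.3 = 1.0215
Noncentrality parameter: δ = d / √(1/n₁ + 1/n₂) = 1.0215 / √(1/30 + 1/17) = 3.3649
Critical value for a one-sided test at α = 0.05: z_α = 1.645.
Power = P(Z > 1.645 − δ) = Φ(1.720) = 0.9573.

Power ≈ 0.957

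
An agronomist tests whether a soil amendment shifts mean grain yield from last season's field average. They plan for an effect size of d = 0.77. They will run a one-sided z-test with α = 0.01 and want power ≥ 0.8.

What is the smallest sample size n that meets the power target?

For power 0.8 need Φ(δ − z_{0.01}) = 0.8, so δ = z_{0.01} + z_{0.20} = 2.326 + 0.842 = 3.168.
δ = d·√n ⇒ n = (δ/d)² = (3.168 / 0.77)² = 16.93.
Round up to the next whole unit.

n = 17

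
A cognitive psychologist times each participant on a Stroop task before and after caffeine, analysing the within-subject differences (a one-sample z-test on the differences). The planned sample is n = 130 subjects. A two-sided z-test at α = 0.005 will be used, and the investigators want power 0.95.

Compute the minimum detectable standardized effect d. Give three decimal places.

Need Φ(δ − 2.807) = 0.95, so δ = 2.807 + 1.645 = 4.452.
(Lower-tail contribution to power is negligible for δ > 0.)
δ = d·√n ⇒ d = δ/√n = 4.452/√130 = 0.3905.

d ≈ 0.390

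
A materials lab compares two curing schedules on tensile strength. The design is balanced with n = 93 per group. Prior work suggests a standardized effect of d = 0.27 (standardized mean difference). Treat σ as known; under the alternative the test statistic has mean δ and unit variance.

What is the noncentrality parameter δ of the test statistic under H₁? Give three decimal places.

δ ≈ 1.841

The noncentrality parameter scales effect size by the design's sample-size factor: δ = d·√(n/2) = 0.27 × √(93/2) = 1.8412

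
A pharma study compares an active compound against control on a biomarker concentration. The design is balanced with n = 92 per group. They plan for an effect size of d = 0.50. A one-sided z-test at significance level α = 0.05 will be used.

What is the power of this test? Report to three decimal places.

Noncentrality parameter: λ = d·√(n/2) = 0.50 × √(92/2) = 3.3912
Critical value for a one-sided test at α = 0.05: z_α = 1.645.
Power = P(Z > 1.645 − λ) = Φ(1.746) = 0.9596.

Power ≈ 0.960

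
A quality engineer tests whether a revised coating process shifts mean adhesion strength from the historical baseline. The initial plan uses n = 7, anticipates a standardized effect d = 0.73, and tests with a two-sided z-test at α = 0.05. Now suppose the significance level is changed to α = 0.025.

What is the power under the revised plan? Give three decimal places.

Power ≈ 0.378

δ = d·√n = 0.73 × √7 = 1.9314 (unchanged). New critical value: z_{0.0125} = 2.241.
Revised power = Φ(δ − 2.241) + Φ(−δ − 2.241) = Φ(-0.310) + Φ(-4.173) = 0.3783 + 0.0000 = 0.3783.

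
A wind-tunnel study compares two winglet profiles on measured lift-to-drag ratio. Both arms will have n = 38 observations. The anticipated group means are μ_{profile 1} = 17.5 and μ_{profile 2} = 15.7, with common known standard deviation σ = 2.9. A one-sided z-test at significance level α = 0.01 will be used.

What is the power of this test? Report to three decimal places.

Standardized effect: d = |μ_{profile 1} − μ_{profile 2}| / σ = |17.5 − 15.7| / 2.9 = 0.6207
Noncentrality parameter: δ = d·√(n/2) = 0.6207 × √(38/2) = 2.7055
Critical value for a one-sided test at α = 0.01: z_α = 2.326.
Power = P(Z > 2.326 − δ) = Φ(0.379) = 0.6477.

Power ≈ 0.648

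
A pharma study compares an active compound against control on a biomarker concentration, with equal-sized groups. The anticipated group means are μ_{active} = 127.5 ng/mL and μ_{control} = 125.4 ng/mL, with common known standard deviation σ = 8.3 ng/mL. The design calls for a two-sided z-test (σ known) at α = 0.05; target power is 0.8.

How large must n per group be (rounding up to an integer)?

Standardized effect: d = |μ_{active} − μ_{control}| / σ = |127.5 − 125.4| / 8.3 = 0.2530
For power 0.8 need Φ(δ − z_{0.025}) = 0.8, so δ = z_{0.025} + z_{0.20} = 1.960 + 0.842 = 2.802.
(The Φ(−δ − z_{α/2}) term is vanishingly small for δ > 0 and is dropped in the standard sample-size formula.)
δ = d·√(n/2) ⇒ n = 2(δ/d)² = 2 × (2.802 / 0.2530)² = 245.22.
Rounding up, n = 246 per group.

n = 246 per group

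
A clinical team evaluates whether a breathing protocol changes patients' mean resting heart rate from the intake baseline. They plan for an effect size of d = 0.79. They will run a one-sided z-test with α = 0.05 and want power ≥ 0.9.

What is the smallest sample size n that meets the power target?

n = 14

For power 0.9 need Φ(δ − z_{0.05}) = 0.9, so δ = z_{0.05} + z_{0.10} = 1.645 + 1.282 = 2.926.
δ = d·√n ⇒ n = (δ/d)² = (2.926 / 0.79)² = 13.72.
Round up to the next whole unit.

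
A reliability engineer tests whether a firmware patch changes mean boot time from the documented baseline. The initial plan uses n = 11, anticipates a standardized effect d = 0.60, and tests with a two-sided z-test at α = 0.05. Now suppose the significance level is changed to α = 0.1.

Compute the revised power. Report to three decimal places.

Power ≈ 0.635

δ = d·√n = 0.60 × √11 = 1.9900 (unchanged). New critical value: z_{0.05} = 1.645.
Revised power = Φ(δ − 1.645) + Φ(−δ − 1.645) = Φ(0.345) + Φ(-3.635) = 0.6350 + 0.0001 = 0.6351.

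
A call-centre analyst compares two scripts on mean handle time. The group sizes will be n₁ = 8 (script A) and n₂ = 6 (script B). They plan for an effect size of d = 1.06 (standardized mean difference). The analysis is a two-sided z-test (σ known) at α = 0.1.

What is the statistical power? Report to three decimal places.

Power ≈ 0.625

Noncentrality parameter: δ = d / √(1/n₁ + 1/n₂) = 1.06 / √(1/8 + 1/6) = 1.9627
Critical value for a two-sided test at α = 0.1: z_{α/2} = 1.645.
Power = Φ(δ − 1.645) + Φ(−δ − 1.645) = Φ(0.318) + Φ(-3.608) = 0.6247 + 0.0002 = 0.6249.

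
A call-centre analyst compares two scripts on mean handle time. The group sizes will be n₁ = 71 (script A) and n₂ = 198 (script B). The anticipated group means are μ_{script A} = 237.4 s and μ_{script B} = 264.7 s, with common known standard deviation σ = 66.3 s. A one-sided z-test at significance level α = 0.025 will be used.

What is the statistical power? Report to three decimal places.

Power ≈ 0.845

Standardized effect: d = |μ_{script A} − μ_{script B}| / σ = |237.4 − 264.7| / 66.3 = 0.4118
Noncentrality parameter: δ = d / √(1/n₁ + 1/n₂) = 0.4118 / √(1/71 + 1/198) = 2.9767
One-sided α = 0.025 → critical value z_{0.025} = 1.960.
Power = Φ(δ − 1.960) = Φ(1.017) = 0.8454.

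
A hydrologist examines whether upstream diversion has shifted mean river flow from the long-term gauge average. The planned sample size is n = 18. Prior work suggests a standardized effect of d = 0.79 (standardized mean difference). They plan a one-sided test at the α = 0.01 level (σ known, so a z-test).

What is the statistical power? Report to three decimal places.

Power ≈ 0.847

Noncentrality parameter: δ = d·√n = 0.79 × √18 = 3.3517
Critical value for a one-sided test at α = 0.01: z_α = 2.326.
Power = P(Z > 2.326 − δ) = Φ(1.025) = 0.8474.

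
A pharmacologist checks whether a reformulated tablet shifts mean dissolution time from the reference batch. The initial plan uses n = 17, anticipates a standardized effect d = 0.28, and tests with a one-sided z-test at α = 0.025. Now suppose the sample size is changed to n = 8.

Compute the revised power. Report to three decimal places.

With n = 8: δ = d·√n = 0.28 × √8 = 0.7920. Critical value z_{0.025} = 1.960.
Revised power = Φ(δ − 1.960) = Φ(-1.168) = 0.1214.

Power ≈ 0.121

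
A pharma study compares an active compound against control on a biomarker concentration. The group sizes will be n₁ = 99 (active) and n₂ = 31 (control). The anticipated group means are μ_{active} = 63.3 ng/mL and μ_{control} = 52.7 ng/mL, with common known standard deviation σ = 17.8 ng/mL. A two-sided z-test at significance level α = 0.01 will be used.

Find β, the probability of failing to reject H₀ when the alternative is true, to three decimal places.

β ≈ 0.375

Standardized effect: d = |μ_{active} − μ_{control}| / σ = |63.3 − 52.7| / 17.8 = 0.5955
Noncentrality parameter: δ = d / √(1/n₁ + 1/n₂) = 0.5955 / √(1/99 + 1/31) = 2.8934
Critical value for a two-sided test at α = 0.01: z_{α/2} = 2.576.
Power = Φ(δ − 2.576) + Φ(−δ − 2.576) = Φ(0.318) + Φ(-5.469) = 0.6246 + 0.0000 = 0.6246.
Type II error: β = 1 − power = 1 − 0.6246 = 0.3754.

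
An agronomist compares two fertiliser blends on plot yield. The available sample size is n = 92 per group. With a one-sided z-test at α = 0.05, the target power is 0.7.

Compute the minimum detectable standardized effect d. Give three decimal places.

d ≈ 0.320

Required noncentrality: δ = z_{0.05} + z_{0.30} = 1.645 + 0.524 = 2.169.
δ = d·√(n/2) ⇒ d = δ/√(n/2) = 2.169/√(92/2) = 0.3198.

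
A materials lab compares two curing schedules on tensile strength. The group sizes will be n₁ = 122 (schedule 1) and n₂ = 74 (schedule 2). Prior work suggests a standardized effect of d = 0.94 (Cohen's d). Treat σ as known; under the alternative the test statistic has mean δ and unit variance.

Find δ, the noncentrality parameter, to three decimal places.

δ ≈ 6.380

δ = d / √(1/n₁ + 1/n₂) = 0.94 / √(1/122 + 1/74) = 6.3796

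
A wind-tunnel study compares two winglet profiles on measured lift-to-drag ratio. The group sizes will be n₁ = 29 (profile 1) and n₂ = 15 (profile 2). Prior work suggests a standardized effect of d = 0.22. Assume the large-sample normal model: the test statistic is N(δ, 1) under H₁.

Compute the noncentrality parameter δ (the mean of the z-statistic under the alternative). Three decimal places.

δ = d / √(1/n₁ + 1/n₂) = 0.22 / √(1/29 + 1/15) = 0.6917

δ ≈ 0.692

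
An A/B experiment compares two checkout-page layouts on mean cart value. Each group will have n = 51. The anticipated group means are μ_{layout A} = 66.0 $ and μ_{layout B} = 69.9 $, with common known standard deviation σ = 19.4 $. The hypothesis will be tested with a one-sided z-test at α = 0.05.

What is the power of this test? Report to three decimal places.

Power ≈ 0.264

Standardized effect: d = |μ_{layout A} − μ_{layout B}| / σ = |66.0 − 69.9| / 19.4 = 0.2010
Noncentrality parameter: δ = d·√(n/2) = 0.2010 × √(51/2) = 1.0152
Critical value for a one-sided test at α = 0.05: z_α = 1.645.
Power = P(Z > 1.645 − δ) = Φ(-0.630) = 0.2644.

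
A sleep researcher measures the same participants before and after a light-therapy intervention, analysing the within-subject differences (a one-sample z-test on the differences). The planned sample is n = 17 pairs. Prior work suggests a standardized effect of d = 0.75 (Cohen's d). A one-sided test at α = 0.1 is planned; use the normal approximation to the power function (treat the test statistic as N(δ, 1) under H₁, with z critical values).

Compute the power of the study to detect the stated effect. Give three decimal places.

Noncentrality parameter: δ = d·√n = 0.75 × √17 = 3.0923
One-sided α = 0.1 → critical value z_{0.1} = 1.282.
Power = P(Z > 1.282 − δ) = Φ(1.811) = 0.9649.

Power ≈ 0.965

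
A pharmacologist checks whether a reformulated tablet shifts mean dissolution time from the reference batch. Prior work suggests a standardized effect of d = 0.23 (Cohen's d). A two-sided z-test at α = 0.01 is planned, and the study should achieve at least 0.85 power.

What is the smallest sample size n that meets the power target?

For power 0.85 need Φ(δ − z_{0.005}) = 0.85, so δ = z_{0.005} + z_{0.15} = 2.576 + 1.036 = 3.612.
(Ignoring the negligible lower-tail rejection probability gives the usual closed-form inversion.)
δ = d·√n ⇒ n = (δ/d)² = (3.612 / 0.23)² = 246.66.
Rounding up, n = 247.

n = 247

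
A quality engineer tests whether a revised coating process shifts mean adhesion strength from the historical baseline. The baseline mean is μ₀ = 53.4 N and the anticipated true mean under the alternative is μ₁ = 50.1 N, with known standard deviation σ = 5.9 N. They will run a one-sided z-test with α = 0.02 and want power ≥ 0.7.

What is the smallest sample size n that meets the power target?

Standardized effect: d = |μ₁ − μ₀| / σ = |50.1 − 53.4| / 5.9 = 0.5593
Set Φ(δ − 2.054) = 0.7; then δ − 2.054 = Φ⁻¹(0.7) = 0.524, giving δ = 2.578.
δ = d·√n ⇒ n = (δ/d)² = (2.578 / 0.5593)² = 21.25.
Round up to the next whole unit.

n = 22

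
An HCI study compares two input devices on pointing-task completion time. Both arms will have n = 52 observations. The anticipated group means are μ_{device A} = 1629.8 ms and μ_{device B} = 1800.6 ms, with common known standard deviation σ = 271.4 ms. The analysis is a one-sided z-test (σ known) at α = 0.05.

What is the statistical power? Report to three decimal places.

Standardized effect: d = |μ_{device A} − μ_{device B}| / σ = |1629.8 − 1800.6| / 271.4 = 0.6293
Noncentrality parameter: δ = d·√(n/2) = 0.6293 × √(52/2) = 3.2090
Critical value for a one-sided test at α = 0.05: z_α = 1.645.
Power = Φ(δ − 1.645) = Φ(1.564) = 0.9411.

Power ≈ 0.941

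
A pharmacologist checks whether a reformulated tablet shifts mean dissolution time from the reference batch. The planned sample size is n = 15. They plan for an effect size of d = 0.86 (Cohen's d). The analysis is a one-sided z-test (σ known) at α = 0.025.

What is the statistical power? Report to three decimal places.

Noncentrality parameter: δ = d·√n = 0.86 × √15 = 3.3308
Critical value for a one-sided test at α = 0.025: z_α = 1.960.
Power = P(Z > 1.960 − δ) = Φ(1.371) = 0.9148.

Power ≈ 0.915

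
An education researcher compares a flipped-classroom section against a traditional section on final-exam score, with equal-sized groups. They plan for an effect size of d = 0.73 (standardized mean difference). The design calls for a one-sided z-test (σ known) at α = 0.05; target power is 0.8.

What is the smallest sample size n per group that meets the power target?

n = 24 per group

Set Φ(δ − 1.645) = 0.8; then δ − 1.645 = Φ⁻¹(0.8) = 0.842, giving δ = 2.486.
δ = d·√(n/2) ⇒ n = 2(δ/d)² = 2 × (2.486 / 0.73)² = 23.20.
Rounding up, n = 24 per group.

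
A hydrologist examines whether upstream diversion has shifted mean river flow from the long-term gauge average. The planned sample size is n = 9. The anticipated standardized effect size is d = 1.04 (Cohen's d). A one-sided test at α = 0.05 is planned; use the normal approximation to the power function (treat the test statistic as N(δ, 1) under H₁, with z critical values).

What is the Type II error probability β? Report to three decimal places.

Noncentrality parameter: δ = d·√n = 1.04 × √9 = 3.1200
One-sided α = 0.05 → critical value z_{0.05} = 1.645.
Power = P(Z > 1.645 − δ) = Φ(1.475) = 0.9299.
Type II error: β = 1 − power = 1 − 0.9299 = 0.0701.

β ≈ 0.070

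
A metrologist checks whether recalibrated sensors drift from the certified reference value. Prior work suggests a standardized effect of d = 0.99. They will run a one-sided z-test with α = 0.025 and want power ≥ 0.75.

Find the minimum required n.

n = 8

For power 0.75 need Φ(δ − z_{0.025}) = 0.75, so δ = z_{0.025} + z_{0.25} = 1.960 + 0.674 = 2.634.
δ = d·√n ⇒ n = (δ/d)² = (2.634 / 0.99)² = 7.08.
Rounding up, n = 8.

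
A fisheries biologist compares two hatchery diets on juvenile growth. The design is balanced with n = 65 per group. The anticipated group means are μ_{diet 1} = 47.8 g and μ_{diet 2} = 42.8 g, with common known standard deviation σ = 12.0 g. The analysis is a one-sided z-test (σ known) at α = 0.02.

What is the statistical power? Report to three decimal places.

Power ≈ 0.626

Standardized effect: d = |μ_{diet 1} − μ_{diet 2}| / σ = |47.8 − 42.8| / 12.0 = 0.4167
Noncentrality parameter: δ = d·√(n/2) = 0.4167 × √(65/2) = 2.3754
Critical value for a one-sided test at α = 0.02: z_α = 2.054.
Power = P(Z > 2.054 − δ) = Φ(0.322) = 0.6261.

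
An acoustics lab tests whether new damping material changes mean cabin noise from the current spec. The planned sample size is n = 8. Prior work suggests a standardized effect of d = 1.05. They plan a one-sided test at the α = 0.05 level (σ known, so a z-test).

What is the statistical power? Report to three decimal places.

Noncentrality parameter: δ = d·√n = 1.05 × √8 = 2.9698
One-sided α = 0.05 → critical value z_{0.05} = 1.645.
Power = Φ(δ − 1.645) = Φ(1.325) = 0.9074.

Power ≈ 0.907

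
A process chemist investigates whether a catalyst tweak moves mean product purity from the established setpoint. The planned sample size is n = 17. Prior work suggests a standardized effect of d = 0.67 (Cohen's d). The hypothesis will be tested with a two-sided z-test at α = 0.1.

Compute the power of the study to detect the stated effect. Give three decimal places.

Noncentrality parameter: δ = d·√n = 0.67 × √17 = 2.7625
Critical value for a two-sided test at α = 0.1: z_{α/2} = 1.645.
Power = Φ(δ − 1.645) + Φ(−δ − 1.645) = Φ(1.118) + Φ(-4.407) = 0.8681 + 0.0000 = 0.8681.

Power ≈ 0.868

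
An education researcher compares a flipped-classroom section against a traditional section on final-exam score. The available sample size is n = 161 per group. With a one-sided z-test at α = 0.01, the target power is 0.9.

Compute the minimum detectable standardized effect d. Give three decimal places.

Need Φ(δ − 2.326) = 0.9, so δ = 2.326 + 1.282 = 3.608.
δ = d·√(n/2) ⇒ d = δ/√(n/2) = 3.608/√(161/2) = 0.4021.

d ≈ 0.402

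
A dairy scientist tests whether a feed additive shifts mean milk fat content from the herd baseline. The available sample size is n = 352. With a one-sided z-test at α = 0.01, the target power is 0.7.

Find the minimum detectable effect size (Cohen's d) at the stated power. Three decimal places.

Required noncentrality: δ = z_{0.01} + z_{0.30} = 2.326 + 0.524 = 2.851.
δ = d·√n ⇒ d = δ/√n = 2.851/√352 = 0.1519.

d ≈ 0.152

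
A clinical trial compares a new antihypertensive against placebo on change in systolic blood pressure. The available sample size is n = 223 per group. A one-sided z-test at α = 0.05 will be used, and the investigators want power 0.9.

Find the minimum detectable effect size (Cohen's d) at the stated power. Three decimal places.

Need Φ(δ − 1.645) = 0.9, so δ = 1.645 + 1.282 = 2.926.
δ = d·√(n/2) ⇒ d = δ/√(n/2) = 2.926/√(223/2) = 0.2771.

d ≈ 0.277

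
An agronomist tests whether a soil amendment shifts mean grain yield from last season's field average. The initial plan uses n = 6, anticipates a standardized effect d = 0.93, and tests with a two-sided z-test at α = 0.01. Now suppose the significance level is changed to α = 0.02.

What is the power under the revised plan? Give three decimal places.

Power ≈ 0.481

δ = d·√n = 0.93 × √6 = 2.2780 (unchanged). New critical value: z_{0.01} = 2.326.
Revised power = Φ(δ − 2.326) + Φ(−δ − 2.326) = Φ(-0.048) + Φ(-4.604) = 0.4807 + 0.0000 = 0.4807.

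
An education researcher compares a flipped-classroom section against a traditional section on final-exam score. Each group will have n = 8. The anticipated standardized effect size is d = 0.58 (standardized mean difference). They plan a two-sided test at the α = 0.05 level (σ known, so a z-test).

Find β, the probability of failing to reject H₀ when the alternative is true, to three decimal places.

β ≈ 0.787

Noncentrality parameter: δ = d·√(n/2) = 0.58 × √(8/2) = 1.1600
Critical value for a two-sided test at α = 0.05: z_{α/2} = 1.960.
Power = Φ(δ − 1.960) + Φ(−δ − 1.960) = Φ(-0.800) + Φ(-3.120) = 0.2119 + 0.0009 = 0.2128.
Type II error: β = 1 − power = 1 − 0.2128 = 0.7872.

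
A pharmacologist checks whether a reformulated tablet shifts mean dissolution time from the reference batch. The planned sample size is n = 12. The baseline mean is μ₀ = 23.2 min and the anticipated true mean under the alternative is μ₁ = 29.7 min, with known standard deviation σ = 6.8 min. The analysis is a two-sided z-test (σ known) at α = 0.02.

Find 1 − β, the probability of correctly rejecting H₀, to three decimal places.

Power ≈ 0.838

Standardized effect: d = |μ₁ − μ₀| / σ = |29.7 − 23.2| / 6.8 = 0.9559
Noncentrality parameter: δ = d·√n = 0.9559 × √12 = 3.3113
Critical value for a two-sided test at α = 0.02: z_{α/2} = 2.326.
Power = Φ(δ − 2.326) + Φ(−δ − 2.326) = Φ(0.985) + Φ(-5.638) = 0.8377 + 0.0000 = 0.8377.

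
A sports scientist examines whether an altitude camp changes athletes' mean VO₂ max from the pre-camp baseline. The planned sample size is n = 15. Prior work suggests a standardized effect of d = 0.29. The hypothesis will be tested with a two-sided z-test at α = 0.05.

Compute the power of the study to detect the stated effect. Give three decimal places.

Noncentrality parameter: δ = d·√n = 0.29 × √15 = 1.1232
Critical value for a two-sided test at α = 0.05: z_{α/2} = 1.960.
Power = Φ(δ − 1.960) + Φ(−δ − 1.960) = Φ(-0.837) + Φ(-3.083) = 0.2014 + 0.0010 = 0.2024.

Power ≈ 0.202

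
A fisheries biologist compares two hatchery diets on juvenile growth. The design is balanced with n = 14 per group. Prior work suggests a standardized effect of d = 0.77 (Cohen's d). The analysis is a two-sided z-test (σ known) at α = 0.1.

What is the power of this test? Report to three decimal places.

Power ≈ 0.653

Noncentrality parameter: δ = d·√(n/2) = 0.77 × √(14/2) = 2.0372
Critical value for a two-sided test at α = 0.1: z_{α/2} = 1.645.
Power = Φ(δ − 1.645) + Φ(−δ − 1.645) = Φ(0.392) + Φ(-3.682) = 0.6526 + 0.0001 = 0.6527.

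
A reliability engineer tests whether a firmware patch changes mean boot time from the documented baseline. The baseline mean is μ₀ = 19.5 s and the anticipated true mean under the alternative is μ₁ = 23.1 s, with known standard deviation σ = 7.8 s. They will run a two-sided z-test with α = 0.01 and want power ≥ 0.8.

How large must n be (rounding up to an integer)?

Standardized effect: d = |μ₁ − μ₀| / σ = |23.1 − 19.5| / 7.8 = 0.4615
For power 0.8 need Φ(δ − z_{0.005}) = 0.8, so δ = z_{0.005} + z_{0.20} = 2.576 + 0.842 = 3.417.
(For δ > 0 the lower-tail rejection region contributes negligibly to power, so the one-term inversion is standard.)
δ = d·√n ⇒ n = (δ/d)² = (3.417 / 0.4615)² = 54.83.
Round up to the next whole unit.

n = 55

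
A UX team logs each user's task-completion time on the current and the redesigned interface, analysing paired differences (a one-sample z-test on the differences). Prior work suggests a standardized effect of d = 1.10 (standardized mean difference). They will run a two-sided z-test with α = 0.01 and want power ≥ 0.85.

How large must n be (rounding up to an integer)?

n = 11

Set Φ(δ − 2.576) = 0.85; then δ − 2.576 = Φ⁻¹(0.85) = 1.036, giving δ = 3.612.
(Ignoring the negligible lower-tail rejection probability gives the usual closed-form inversion.)
δ = d·√n ⇒ n = (δ/d)² = (3.612 / 1.10)² = 10.78.
Round up to the next whole unit.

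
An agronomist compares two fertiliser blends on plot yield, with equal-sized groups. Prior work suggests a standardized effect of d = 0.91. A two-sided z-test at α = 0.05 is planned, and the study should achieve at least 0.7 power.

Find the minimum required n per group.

n = 15 per group

Set Φ(δ − 1.960) = 0.7; then δ − 1.960 = Φ⁻¹(0.7) = 0.524, giving δ = 2.484.
(Ignoring the negligible lower-tail rejection probability gives the usual closed-form inversion.)
δ = d·√(n/2) ⇒ n = 2(δ/d)² = 2 × (2.484 / 0.91)² = 14.91.
Rounding up, n = 15 per group.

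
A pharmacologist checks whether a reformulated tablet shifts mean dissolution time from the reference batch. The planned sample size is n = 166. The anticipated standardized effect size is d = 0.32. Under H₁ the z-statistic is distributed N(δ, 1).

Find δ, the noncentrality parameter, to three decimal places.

δ ≈ 4.123

δ = d·√n = 0.32 × √166 = 4.1229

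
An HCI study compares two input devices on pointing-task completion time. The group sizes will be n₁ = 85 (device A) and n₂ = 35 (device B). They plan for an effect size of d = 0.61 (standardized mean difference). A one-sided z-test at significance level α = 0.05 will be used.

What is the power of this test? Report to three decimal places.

Noncentrality parameter: δ = d / √(1/n₁ + 1/n₂) = 0.61 / √(1/85 + 1/35) = 3.0373
Critical value for a one-sided test at α = 0.05: z_α = 1.645.
Power = Φ(δ − 1.645) = Φ(1.392) = 0.9181.

Power ≈ 0.918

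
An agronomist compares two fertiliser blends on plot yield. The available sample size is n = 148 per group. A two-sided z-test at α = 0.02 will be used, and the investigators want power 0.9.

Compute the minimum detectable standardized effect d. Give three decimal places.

Required noncentrality: δ = z_{0.01} + z_{0.10} = 2.326 + 1.282 = 3.608.
(Lower-tail contribution to power is negligible for δ > 0.)
δ = d·√(n/2) ⇒ d = δ/√(n/2) = 3.608/√(148/2) = 0.4194.

d ≈ 0.419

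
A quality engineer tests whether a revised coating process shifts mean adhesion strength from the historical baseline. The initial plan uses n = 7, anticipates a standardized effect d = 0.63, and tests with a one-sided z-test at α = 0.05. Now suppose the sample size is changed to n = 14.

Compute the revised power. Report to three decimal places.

Power ≈ 0.762

With n = 14: δ = d·√n = 0.63 × √14 = 2.3572. Critical value z_{0.05} = 1.645.
Revised power = P(Z > 1.645 − δ) = Φ(0.712) = 0.7619.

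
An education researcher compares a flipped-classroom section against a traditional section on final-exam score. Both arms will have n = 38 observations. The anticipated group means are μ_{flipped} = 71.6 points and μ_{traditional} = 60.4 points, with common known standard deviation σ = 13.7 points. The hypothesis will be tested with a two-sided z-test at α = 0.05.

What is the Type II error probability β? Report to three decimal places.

Standardized effect: d = |μ_{flipped} − μ_{traditional}| / σ = |71.6 − 60.4| / 13.7 = 0.8175
Noncentrality parameter: δ = d·√(n/2) = 0.8175 × √(38/2) = 3.5635
Two-sided α = 0.05 → critical value z_{0.025} = 1.960.
Power = Φ(δ − 1.960) + Φ(−δ − 1.960) = Φ(1.604) + Φ(-5.523) = 0.9456 + 0.0000 = 0.9456.
Type II error: β = 1 − power = 1 − 0.9456 = 0.0544.

β ≈ 0.054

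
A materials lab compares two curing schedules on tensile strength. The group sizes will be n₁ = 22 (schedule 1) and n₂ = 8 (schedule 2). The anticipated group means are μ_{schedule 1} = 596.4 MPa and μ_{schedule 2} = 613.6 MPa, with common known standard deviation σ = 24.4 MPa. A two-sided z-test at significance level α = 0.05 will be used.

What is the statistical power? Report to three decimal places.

Standardized effect: d = |μ_{schedule 1} − μ_{schedule 2}| / σ = |596.4 − 613.6| / 24.4 = 0.7049
Noncentrality parameter: δ = d / √(1/n₁ + 1/n₂) = 0.7049 / √(1/22 + 1/8) = 1.7074
Critical value for a two-sided test at α = 0.05: z_{α/2} = 1.960.
Power = Φ(δ − 1.960) + Φ(−δ − 1.960) = Φ(-0.253) + Φ(-3.667) = 0.4003 + 0.0001 = 0.4004.

Power ≈ 0.400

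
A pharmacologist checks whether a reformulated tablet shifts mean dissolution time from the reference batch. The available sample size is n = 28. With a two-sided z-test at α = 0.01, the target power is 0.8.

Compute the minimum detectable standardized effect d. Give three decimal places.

Required noncentrality: δ = z_{0.005} + z_{0.20} = 2.576 + 0.842 = 3.417.
(The second rejection-region term Φ(−δ − z_{α/2}) is negligible and dropped.)
δ = d·√n ⇒ d = δ/√n = 3.417/√28 = 0.6458.

d ≈ 0.646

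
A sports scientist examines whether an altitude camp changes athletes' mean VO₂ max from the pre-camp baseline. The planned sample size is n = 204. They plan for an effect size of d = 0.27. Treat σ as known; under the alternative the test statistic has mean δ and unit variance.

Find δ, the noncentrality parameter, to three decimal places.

δ ≈ 3.856

The noncentrality parameter scales effect size by the design's sample-size factor: δ = d·√n = 0.27 × √204 = 3.8564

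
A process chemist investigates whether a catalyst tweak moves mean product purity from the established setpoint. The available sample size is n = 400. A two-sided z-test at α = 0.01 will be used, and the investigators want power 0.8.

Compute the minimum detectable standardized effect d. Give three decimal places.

d ≈ 0.171

Need Φ(δ − 2.576) = 0.8, so δ = 2.576 + 0.842 = 3.417.
(The second rejection-region term Φ(−δ − z_{α/2}) is negligible and dropped.)
δ = d·√n ⇒ d = δ/√n = 3.417/√400 = 0.1709.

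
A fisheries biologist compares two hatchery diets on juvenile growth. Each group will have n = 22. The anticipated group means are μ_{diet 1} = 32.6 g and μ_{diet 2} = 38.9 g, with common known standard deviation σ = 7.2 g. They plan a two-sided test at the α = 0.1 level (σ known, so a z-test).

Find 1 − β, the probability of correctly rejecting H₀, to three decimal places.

Standardized effect: d = |μ_{diet 1} − μ_{diet 2}| / σ = |32.6 − 38.9| / 7.2 = 0.8750
Noncentrality parameter: λ = d·√(n/2) = 0.8750 × √(22/2) = 2.9020
Two-sided α = 0.1 → critical value z_{0.05} = 1.645.
Power = Φ(λ − 1.645) + Φ(−λ − 1.645) = Φ(1.257) + Φ(-4.547) = 0.8957 + 0.0000 = 0.8957.

Power ≈ 0.896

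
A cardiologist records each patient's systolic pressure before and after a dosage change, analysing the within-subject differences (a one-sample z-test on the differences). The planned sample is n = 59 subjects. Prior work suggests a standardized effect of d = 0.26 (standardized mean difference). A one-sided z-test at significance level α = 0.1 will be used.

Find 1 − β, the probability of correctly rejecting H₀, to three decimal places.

Noncentrality parameter: δ = d·√n = 0.26 × √59 = 1.9971
One-sided α = 0.1 → critical value z_{0.1} = 1.282.
Power = P(Z > 1.282 − δ) = Φ(0.716) = 0.7629.

Power ≈ 0.763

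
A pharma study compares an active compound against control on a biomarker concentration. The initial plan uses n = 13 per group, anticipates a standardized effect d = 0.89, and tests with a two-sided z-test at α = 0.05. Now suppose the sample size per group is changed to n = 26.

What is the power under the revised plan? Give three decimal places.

With n = 26 per group: δ = d·√(n/2) = 0.89 × √(26/2) = 3.2089. Critical value z_{0.025} = 1.960.
Revised power = Φ(δ − 1.960) + Φ(−δ − 1.960) = Φ(1.249) + Φ(-5.169) = 0.8942 + 0.0000 = 0.8942.

Power ≈ 0.894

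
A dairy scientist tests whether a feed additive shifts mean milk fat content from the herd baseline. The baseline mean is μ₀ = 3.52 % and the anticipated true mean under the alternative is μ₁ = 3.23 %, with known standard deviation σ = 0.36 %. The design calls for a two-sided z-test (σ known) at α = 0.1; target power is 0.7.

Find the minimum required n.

Standardized effect: d = |μ₁ − μ₀| / σ = |3.23 − 3.52| / 0.36 = 0.8056
Set Φ(δ − 1.645) = 0.7; then δ − 1.645 = Φ⁻¹(0.7) = 0.524, giving δ = 2.169.
(The Φ(−δ − z_{α/2}) term is vanishingly small for δ > 0 and is dropped in the standard sample-size formula.)
δ = d·√n ⇒ n = (δ/d)² = (2.169 / 0.8056)² = 7.25.
Round up to the next whole unit.

n = 8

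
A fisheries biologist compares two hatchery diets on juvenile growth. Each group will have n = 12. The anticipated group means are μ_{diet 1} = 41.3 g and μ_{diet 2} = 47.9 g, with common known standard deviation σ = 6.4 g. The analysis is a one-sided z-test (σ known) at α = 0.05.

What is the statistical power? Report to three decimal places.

Power ≈ 0.811

Standardized effect: d = |μ_{diet 1} − μ_{diet 2}| / σ = |41.3 − 47.9| / 6.4 = 1.0312
Noncentrality parameter: δ = d·√(n/2) = 1.0312 × √(12/2) = 2.5260
One-sided α = 0.05 → critical value z_{0.05} = 1.645.
Power = P(Z > 1.645 − δ) = Φ(0.881) = 0.8109.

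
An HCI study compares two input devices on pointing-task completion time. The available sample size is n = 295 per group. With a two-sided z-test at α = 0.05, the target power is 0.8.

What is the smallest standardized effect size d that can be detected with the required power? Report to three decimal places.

d ≈ 0.231

Required noncentrality: δ = z_{0.025} + z_{0.20} = 1.960 + 0.842 = 2.802.
(The second rejection-region term Φ(−δ − z_{α/2}) is negligible and dropped.)
δ = d·√(n/2) ⇒ d = δ/√(n/2) = 2.802/√(295/2) = 0.2307.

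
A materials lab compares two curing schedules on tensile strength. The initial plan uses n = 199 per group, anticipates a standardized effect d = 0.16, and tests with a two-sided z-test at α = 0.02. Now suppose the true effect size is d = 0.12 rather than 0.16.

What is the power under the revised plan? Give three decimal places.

Power ≈ 0.130

With d = 0.12: δ = d·√(n/2) = 0.12 × √(199/2) = 1.1970. Critical value z_{0.01} = 2.326.
Revised power = Φ(δ − 2.326) + Φ(−δ − 2.326) = Φ(-1.129) + Φ(-3.523) = 0.1294 + 0.0002 = 0.1296.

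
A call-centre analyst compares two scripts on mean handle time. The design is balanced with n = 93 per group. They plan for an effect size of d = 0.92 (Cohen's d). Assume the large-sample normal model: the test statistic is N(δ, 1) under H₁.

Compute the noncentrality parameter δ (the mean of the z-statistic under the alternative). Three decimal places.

δ = d·√(n/2) = 0.92 × √(93/2) = 6.2736

δ ≈ 6.274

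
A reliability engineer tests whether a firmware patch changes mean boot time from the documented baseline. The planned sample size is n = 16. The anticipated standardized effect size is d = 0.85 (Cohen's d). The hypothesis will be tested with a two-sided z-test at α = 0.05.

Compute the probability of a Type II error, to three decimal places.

Noncentrality parameter: δ = d·√n = 0.85 × √16 = 3.4000
Two-sided α = 0.05 → critical value z_{0.025} = 1.960.
Power = Φ(δ − 1.960) + Φ(−δ − 1.960) = Φ(1.440) + Φ(-5.360) = 0.9251 + 0.0000 = 0.9251.
Type II error: β = 1 − power = 1 − 0.9251 = 0.0749.

β ≈ 0.075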